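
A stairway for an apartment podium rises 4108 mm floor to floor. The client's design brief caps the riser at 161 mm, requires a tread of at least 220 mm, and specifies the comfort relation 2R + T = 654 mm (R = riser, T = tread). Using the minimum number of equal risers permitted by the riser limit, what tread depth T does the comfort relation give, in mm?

338 mm

4108 / 161 = 25.52, so 26 risers are needed.
Riser R = 4108 / 26 = 158 mm, within the 161 mm limit.
From 2R + T = 654: T = 654 − 316 = 338 mm.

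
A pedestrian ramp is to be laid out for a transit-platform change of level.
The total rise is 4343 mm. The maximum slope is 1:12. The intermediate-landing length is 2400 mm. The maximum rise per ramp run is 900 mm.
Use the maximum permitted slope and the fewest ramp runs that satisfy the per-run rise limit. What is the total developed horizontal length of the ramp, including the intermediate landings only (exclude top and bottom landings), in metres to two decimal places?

4343 / 900 = 4.83, so 5 ramp runs are needed. That means 4 intermediate landings.
Ramp run (horizontal) at 1:12: 4343 × 12 = 52116 mm.
4 intermediate landings contribute 4 × 2400 = 9600 mm.
Developed length = 52116 + 9600 = 61716 mm.
= 61.72 m.

61.72 m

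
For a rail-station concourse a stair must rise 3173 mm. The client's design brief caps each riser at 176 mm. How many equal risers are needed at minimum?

3173 / 176 = 18.03, so 19 risers are needed.

19 risers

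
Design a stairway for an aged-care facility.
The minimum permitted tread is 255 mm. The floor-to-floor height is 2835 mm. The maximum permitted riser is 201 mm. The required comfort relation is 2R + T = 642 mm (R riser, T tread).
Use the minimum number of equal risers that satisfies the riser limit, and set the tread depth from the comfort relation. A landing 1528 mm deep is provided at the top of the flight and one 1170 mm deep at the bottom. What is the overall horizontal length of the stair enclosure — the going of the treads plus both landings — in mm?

6394 mm

2835 / 201 = 14.10, so 15 risers are needed.
R = 2835 ÷ 15 = 189 mm.
T = 642 − 2·189 = 264 mm, which satisfies the 255 mm minimum.
Going = (15 − 1) × 264 = 3696 mm.
Add landings: 3696 + 1528 + 1170 = 6394 mm.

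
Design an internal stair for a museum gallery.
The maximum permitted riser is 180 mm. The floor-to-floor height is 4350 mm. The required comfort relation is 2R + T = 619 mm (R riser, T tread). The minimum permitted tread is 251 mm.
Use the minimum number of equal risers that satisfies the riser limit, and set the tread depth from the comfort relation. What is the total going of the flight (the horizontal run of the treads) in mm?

6504 mm

At most 180 each: 4350/180 = 24.17, giving 25 risers.
R = 4350 ÷ 25 = 174 mm.
Tread T = 619 − 2 × 174 = 271 mm (≥ 251 mm).
Going = (25 − 1) × 271 = 6504 mm.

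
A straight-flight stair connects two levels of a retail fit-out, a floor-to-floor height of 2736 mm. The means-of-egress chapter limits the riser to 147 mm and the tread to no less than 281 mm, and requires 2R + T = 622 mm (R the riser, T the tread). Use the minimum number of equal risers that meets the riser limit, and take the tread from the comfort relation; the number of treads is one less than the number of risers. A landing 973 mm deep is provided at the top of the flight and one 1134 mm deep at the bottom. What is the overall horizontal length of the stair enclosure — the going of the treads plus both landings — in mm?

8119 mm

At most 147 each: 2736/147 = 18.61, giving 19 risers.
Riser R = 2736 / 19 = 144 mm, within the 147 mm limit.
T = 622 − 2·144 = 334 mm, which satisfies the 281 mm minimum.
19 risers give 18 treads; going = 18 × 334 = 6012 mm.
Enclosure = 6012 + 973 + 1134 = 8119 mm.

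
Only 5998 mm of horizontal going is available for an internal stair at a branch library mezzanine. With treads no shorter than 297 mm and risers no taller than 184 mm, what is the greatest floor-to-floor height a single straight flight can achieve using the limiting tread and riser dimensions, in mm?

Treads that fit: ⌊5998 / 297⌋ = 20.
Risers = treads + 1 = 21.
Maximum height = 21 × 184 = 3864 mm.

3864 mm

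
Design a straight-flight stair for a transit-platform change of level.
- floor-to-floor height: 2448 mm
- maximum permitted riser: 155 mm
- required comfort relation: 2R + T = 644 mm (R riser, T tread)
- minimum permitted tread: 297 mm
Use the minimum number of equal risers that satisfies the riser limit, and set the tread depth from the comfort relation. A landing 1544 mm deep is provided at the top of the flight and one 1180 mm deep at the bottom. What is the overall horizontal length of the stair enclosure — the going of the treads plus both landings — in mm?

7794 mm

2448 / 155 = 15.794 → round up to 16 risers.
R = 2448 ÷ 16 = 153 mm.
T = 644 − 2·153 = 338 mm, which satisfies the 297 mm minimum.
Treads = 16 − 1 = 15; going = 15 × 338 = 5070 mm.
Add landings: 5070 + 1544 + 1180 = 7794 mm.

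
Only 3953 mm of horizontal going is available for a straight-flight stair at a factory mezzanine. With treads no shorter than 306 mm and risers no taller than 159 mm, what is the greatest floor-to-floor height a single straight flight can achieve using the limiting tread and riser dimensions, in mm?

3953 / 306 = 12.92, so 12 treads fit.
Risers = treads + 1 = 13.
Maximum height = 13 × 159 = 2067 mm.

2067 mm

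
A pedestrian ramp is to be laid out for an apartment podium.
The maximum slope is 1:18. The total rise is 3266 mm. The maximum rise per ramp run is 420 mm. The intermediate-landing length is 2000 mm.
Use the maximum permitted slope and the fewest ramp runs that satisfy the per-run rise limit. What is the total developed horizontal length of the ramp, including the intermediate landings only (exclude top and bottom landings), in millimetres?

72788 mm

At most 420 each: 3266/420 = 7.78, giving 8 ramp runs. That means 7 intermediate landings.
Ramp run (horizontal) at 1:18: 3266 × 18 = 58788 mm.
Intermediate landings: 7 × 2000 = 14000 mm.
Developed length = 58788 + 14000 = 72788 mm.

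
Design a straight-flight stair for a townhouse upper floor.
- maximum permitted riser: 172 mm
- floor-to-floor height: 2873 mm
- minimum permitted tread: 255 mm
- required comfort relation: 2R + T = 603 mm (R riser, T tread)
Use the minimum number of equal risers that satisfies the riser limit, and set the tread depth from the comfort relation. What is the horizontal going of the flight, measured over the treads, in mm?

2873 / 172 = 16.70, so 17 risers are needed.
Each riser is 2873/17 = 169 mm (≤ 172 mm).
From 2R + T = 603: T = 603 − 338 = 265 mm.
17 risers give 16 treads; going = 16 × 265 = 4240 mm.

4240 mm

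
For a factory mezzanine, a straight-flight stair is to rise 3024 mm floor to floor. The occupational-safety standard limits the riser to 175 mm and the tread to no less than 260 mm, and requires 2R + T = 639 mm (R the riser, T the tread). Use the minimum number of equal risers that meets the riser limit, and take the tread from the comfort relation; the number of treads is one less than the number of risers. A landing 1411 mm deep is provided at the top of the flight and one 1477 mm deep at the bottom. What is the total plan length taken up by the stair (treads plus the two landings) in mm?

3024 / 175 = 17.28, so 18 risers are needed.
Riser R = 3024 / 18 = 168 mm, within the 175 mm limit.
Tread T = 639 − 2 × 168 = 303 mm (≥ 260 mm).
Treads = 18 − 1 = 17; going = 17 × 303 = 5151 mm.
Add landings: 5151 + 1411 + 1477 = 8039 mm.

8039 mm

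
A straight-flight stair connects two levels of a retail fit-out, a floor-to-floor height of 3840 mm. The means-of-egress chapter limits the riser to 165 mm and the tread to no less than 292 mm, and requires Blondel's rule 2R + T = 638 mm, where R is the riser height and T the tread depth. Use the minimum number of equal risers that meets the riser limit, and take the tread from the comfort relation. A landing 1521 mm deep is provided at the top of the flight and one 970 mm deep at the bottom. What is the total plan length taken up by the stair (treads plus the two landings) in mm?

9805 mm

3840 / 165 = 23.273 → round up to 24 risers.
R = 3840 ÷ 24 = 160 mm.
From 2R + T = 638: T = 638 − 320 = 318 mm.
24 risers give 23 treads; going = 23 × 318 = 7314 mm.
Enclosure = 7314 + 1521 + 970 = 9805 mm.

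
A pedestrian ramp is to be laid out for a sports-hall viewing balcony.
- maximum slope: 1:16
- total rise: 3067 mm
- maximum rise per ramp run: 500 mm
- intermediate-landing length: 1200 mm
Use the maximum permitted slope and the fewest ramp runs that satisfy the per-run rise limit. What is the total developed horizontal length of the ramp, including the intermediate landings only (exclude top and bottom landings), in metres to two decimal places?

56.27 m

3067 / 500 = 6.13, so 7 ramp runs are needed. That means 6 intermediate landings.
Ramp run (horizontal) at 1:16: 3067 × 16 = 49072 mm.
6 intermediate landings contribute 6 × 1200 = 7200 mm.
Developed length = 49072 + 7200 = 56272 mm.
= 56.27 m.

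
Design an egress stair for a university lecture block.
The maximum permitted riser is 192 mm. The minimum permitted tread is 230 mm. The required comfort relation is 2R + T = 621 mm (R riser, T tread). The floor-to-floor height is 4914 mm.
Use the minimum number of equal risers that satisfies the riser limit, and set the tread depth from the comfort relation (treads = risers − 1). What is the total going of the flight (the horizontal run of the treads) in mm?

⌈4914/192⌉ = 26 risers.
Each riser is 4914/26 = 189 mm (≤ 192 mm).
From 2R + T = 621: T = 621 − 378 = 243 mm.
26 risers give 25 treads; going = 25 × 243 = 6075 mm.

6075 mm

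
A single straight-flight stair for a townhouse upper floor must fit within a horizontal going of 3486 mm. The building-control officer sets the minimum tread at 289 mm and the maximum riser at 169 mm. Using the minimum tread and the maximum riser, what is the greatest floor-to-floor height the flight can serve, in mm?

Treads that fit: ⌊3486 / 289⌋ = 12.
Risers = treads + 1 = 13.
Maximum height = 13 × 169 = 2197 mm.

2197 mm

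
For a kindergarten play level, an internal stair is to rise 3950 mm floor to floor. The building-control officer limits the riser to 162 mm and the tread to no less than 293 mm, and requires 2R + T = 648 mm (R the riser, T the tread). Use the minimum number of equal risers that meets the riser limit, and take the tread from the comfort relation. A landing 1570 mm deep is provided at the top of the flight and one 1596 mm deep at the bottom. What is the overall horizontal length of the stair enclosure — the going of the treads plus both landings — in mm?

3950 / 162 = 24.383 → round up to 25 risers.
Riser R = 3950 / 25 = 158 mm, within the 162 mm limit.
T = 648 − 2·158 = 332 mm, which satisfies the 293 mm minimum.
Treads = 25 − 1 = 24; going = 24 × 332 = 7968 mm.
Enclosure = 7968 + 1570 + 1596 = 11134 mm.

11134 mm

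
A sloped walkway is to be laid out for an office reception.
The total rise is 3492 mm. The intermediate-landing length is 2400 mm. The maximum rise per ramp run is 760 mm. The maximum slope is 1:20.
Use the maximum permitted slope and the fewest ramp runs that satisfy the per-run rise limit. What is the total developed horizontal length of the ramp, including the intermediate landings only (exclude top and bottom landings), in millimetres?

79440 mm

3492 / 760 = 4.59, so 5 ramp runs are needed. That means 4 intermediate landings.
Ramp run (horizontal) at 1:20: 3492 × 20 = 69840 mm.
4 intermediate landings contribute 4 × 2400 = 9600 mm.
Total developed length = 69840 + 9600 = 79440 mm.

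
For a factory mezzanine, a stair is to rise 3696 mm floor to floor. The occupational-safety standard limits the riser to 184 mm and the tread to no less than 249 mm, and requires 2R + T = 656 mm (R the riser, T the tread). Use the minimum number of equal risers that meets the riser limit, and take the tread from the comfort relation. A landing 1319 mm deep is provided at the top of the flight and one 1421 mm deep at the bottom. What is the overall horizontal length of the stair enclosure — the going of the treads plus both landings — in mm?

At most 184 each: 3696/184 = 20.09, giving 21 risers.
R = 3696 ÷ 21 = 176 mm.
T = 656 − 2·176 = 304 mm, which satisfies the 249 mm minimum.
21 risers give 20 treads; going = 20 × 304 = 6080 mm.
Enclosure = 6080 + 1319 + 1421 = 8820 mm.

8820 mm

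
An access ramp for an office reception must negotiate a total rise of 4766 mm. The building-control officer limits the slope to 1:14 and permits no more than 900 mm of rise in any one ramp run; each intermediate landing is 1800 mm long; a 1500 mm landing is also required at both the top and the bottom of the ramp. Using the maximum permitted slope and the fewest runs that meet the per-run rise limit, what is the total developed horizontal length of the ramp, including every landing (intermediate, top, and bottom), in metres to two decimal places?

⌈4766/900⌉ = 6 ramp runs. That means 5 intermediate landings.
Horizontal run for 4766 mm of rise at 1:14 is 4766 × 14 = 66724 mm.
Intermediate landings: 5 × 1800 = 9000 mm.
Top and bottom landings: 2 × 1500 = 3000 mm.
Total = 66724 + 9000 + 3000 = 78724 mm.
= 78.72 m.

78.72 m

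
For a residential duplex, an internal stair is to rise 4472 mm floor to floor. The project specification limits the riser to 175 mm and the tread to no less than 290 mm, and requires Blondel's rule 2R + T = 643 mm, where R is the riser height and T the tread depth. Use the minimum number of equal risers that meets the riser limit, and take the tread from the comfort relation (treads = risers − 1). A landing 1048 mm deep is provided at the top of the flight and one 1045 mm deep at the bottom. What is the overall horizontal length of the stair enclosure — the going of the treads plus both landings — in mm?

⌈4472/175⌉ = 26 risers.
Riser R = 4472 / 26 = 172 mm, within the 175 mm limit.
Tread T = 643 − 2 × 172 = 299 mm (≥ 290 mm).
Going = (26 − 1) × 299 = 7475 mm.
Add landings: 7475 + 1048 + 1045 = 9568 mm.

9568 mm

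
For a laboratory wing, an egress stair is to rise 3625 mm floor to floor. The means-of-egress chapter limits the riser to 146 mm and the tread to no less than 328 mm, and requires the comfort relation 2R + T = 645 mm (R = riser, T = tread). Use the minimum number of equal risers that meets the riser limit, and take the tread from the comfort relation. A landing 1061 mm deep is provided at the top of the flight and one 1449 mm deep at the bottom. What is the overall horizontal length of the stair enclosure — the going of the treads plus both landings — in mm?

At most 146 each: 3625/146 = 24.83, giving 25 risers.
Riser R = 3625 / 25 = 145 mm, within the 146 mm limit.
T = 645 − 2·145 = 355 mm, which satisfies the 328 mm minimum.
Treads = 25 − 1 = 24; going = 24 × 355 = 8520 mm.
Add landings: 8520 + 1061 + 1449 = 11030 mm.

11030 mm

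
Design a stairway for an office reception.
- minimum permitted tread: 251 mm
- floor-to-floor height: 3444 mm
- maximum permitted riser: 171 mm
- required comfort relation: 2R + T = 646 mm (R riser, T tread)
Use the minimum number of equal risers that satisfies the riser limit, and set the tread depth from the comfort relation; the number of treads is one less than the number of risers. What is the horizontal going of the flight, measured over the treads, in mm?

3444 / 171 = 20.140 → round up to 21 risers.
Each riser is 3444/21 = 164 mm (≤ 171 mm).
Tread T = 646 − 2 × 164 = 318 mm (≥ 251 mm).
Treads = 21 − 1 = 20; going = 20 × 318 = 6360 mm.

6360 mm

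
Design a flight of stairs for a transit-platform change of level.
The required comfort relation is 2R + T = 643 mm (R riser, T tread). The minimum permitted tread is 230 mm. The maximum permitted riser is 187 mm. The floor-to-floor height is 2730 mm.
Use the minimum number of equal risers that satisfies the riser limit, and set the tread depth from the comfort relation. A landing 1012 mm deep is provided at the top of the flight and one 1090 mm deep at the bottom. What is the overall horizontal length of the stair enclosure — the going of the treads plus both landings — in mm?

6008 mm

⌈2730/187⌉ = 15 risers.
R = 2730 ÷ 15 = 182 mm.
T = 643 − 2·182 = 279 mm, which satisfies the 230 mm minimum.
15 risers give 14 treads; going = 14 × 279 = 3906 mm.
Enclosure = 3906 + 1012 + 1090 = 6008 mm.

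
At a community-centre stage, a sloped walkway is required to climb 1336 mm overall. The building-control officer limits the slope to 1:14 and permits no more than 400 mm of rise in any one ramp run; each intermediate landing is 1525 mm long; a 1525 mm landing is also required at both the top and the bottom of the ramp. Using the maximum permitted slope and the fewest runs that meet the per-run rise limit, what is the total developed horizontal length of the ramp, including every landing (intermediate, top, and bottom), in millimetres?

⌈1336/400⌉ = 4 ramp runs. That means 3 intermediate landings.
Ramp run (horizontal) at 1:14: 1336 × 14 = 18704 mm.
Intermediate landings: 3 × 1525 = 4575 mm.
Top and bottom landings: 2 × 1525 = 3050 mm.
Total = 18704 + 4575 + 3050 = 26329 mm.

26329 mm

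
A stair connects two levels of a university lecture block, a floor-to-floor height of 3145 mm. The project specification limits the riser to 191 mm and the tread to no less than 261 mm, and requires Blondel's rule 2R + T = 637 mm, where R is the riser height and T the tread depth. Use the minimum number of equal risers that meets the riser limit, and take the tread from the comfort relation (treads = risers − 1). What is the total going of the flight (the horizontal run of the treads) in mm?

⌈3145/191⌉ = 17 risers.
Each riser is 3145/17 = 185 mm (≤ 191 mm).
Tread T = 637 − 2 × 185 = 267 mm (≥ 261 mm).
Going = (17 − 1) × 267 = 4272 mm.

4272 mm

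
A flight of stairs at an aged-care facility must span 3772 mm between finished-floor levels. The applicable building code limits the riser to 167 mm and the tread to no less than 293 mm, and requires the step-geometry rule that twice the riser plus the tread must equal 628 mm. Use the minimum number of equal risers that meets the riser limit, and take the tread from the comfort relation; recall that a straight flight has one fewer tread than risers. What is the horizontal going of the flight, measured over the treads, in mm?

3772 / 167 = 22.587 → round up to 23 risers.
Each riser is 3772/23 = 164 mm (≤ 167 mm).
From 2R + T = 628: T = 628 − 328 = 300 mm.
Treads = 23 − 1 = 22; going = 22 × 300 = 6600 mm.

6600 mm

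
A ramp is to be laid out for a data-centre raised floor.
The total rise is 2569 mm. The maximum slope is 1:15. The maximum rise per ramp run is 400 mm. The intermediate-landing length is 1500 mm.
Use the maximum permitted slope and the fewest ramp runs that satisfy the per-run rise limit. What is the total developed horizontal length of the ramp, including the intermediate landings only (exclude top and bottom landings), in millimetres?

47535 mm

At most 400 each: 2569/400 = 6.42, giving 7 ramp runs. That means 6 intermediate landings.
Ramp run (horizontal) at 1:15: 2569 × 15 = 38535 mm.
6 intermediate landings contribute 6 × 1500 = 9000 mm.
Developed length = 38535 + 9000 = 47535 mm.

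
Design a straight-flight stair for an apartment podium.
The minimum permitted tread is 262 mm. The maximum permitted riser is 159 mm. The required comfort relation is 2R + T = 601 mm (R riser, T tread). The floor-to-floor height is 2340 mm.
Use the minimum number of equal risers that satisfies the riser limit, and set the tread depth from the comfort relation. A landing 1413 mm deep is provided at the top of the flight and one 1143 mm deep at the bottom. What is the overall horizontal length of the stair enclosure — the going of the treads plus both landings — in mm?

6602 mm

2340 / 159 = 14.72, so 15 risers are needed.
Each riser is 2340/15 = 156 mm (≤ 159 mm).
T = 601 − 2·156 = 289 mm, which satisfies the 262 mm minimum.
Going = (15 − 1) × 289 = 4046 mm.
Add landings: 4046 + 1413 + 1143 = 6602 mm.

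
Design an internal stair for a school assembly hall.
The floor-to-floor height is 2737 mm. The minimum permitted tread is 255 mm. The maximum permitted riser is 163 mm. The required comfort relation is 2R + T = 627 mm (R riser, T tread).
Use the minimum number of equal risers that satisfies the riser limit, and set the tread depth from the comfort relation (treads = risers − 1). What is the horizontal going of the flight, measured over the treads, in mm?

4880 mm

2737 / 163 = 16.79, so 17 risers are needed.
Each riser is 2737/17 = 161 mm (≤ 163 mm).
T = 627 − 2·161 = 305 mm, which satisfies the 255 mm minimum.
17 risers give 16 treads; going = 16 × 305 = 4880 mm.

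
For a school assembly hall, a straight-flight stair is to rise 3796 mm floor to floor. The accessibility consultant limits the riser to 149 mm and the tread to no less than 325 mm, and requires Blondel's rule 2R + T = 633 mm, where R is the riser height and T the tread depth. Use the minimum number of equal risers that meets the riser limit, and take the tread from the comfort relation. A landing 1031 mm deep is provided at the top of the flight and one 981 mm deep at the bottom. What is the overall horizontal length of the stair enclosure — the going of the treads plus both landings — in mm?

3796 / 149 = 25.477 → round up to 26 risers.
Riser R = 3796 / 26 = 146 mm, within the 149 mm limit.
T = 633 − 2·146 = 341 mm, which satisfies the 325 mm minimum.
26 risers give 25 treads; going = 25 × 341 = 8525 mm.
Add landings: 8525 + 1031 + 981 = 10537 mm.

10537 mm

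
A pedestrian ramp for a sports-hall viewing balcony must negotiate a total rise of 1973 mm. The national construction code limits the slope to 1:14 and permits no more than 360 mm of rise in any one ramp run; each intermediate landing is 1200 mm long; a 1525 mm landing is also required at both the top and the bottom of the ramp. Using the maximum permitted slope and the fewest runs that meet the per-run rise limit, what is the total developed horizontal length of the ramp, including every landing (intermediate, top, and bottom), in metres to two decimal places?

36.67 m

1973 / 360 = 5.481 → round up to 6 ramp runs. That means 5 intermediate landings.
Horizontal run for 1973 mm of rise at 1:14 is 1973 × 14 = 27622 mm.
5 intermediate landings contribute 5 × 1200 = 6000 mm.
Top and bottom landings: 2 × 1525 = 3050 mm.
Total = 27622 + 6000 + 3050 = 36672 mm.
= 36.67 m.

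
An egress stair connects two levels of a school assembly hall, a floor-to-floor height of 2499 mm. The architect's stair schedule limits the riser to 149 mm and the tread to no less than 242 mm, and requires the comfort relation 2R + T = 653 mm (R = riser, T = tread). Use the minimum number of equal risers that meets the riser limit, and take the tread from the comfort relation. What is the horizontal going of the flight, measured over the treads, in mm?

2499 / 149 = 16.77, so 17 risers are needed.
R = 2499 ÷ 17 = 147 mm.
T = 653 − 2·147 = 359 mm, which satisfies the 242 mm minimum.
Treads = 17 − 1 = 16; going = 16 × 359 = 5744 mm.

5744 mm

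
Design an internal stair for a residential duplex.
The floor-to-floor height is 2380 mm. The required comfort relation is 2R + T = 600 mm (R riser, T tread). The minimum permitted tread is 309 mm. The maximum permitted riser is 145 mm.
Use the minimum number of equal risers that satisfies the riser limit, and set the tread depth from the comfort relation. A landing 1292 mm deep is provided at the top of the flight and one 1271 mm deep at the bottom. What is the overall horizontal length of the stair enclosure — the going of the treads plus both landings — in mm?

7683 mm

⌈2380/145⌉ = 17 risers.
Riser R = 2380 / 17 = 140 mm, within the 145 mm limit.
T = 600 − 2·140 = 320 mm, which satisfies the 309 mm minimum.
Treads = 17 − 1 = 16; going = 16 × 320 = 5120 mm.
Enclosure = 5120 + 1292 + 1271 = 7683 mm.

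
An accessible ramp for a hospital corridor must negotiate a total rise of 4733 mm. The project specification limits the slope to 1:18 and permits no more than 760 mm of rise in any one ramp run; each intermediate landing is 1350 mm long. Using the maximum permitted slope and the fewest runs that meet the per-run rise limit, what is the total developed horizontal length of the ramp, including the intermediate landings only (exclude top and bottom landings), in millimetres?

93294 mm

4733 / 760 = 6.228 → round up to 7 ramp runs. That means 6 intermediate landings.
Horizontal run for 4733 mm of rise at 1:18 is 4733 × 18 = 85194 mm.
Intermediate landings: 6 × 1350 = 8100 mm.
Total developed length = 85194 + 8100 = 93294 mm.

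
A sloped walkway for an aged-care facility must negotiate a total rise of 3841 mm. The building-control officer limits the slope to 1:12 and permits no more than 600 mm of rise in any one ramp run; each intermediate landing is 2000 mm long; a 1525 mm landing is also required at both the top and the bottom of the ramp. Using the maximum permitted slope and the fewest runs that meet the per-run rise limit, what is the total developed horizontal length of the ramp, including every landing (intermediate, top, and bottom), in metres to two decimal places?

61.14 m

⌈3841/600⌉ = 7 ramp runs. That means 6 intermediate landings.
Horizontal run for 3841 mm of rise at 1:12 is 3841 × 12 = 46092 mm.
6 intermediate landings contribute 6 × 2000 = 12000 mm.
Top and bottom landings: 2 × 1525 = 3050 mm.
Total = 46092 + 12000 + 3050 = 61142 mm.
= 61.14 m.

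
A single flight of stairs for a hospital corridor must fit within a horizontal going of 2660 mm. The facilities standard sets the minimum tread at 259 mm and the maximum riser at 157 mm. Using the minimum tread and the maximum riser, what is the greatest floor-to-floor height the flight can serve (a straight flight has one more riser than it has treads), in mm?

2660 / 259 = 10.27, so 10 treads fit.
Risers = treads + 1 = 11.
Maximum height = 11 × 157 = 1727 mm.

1727 mm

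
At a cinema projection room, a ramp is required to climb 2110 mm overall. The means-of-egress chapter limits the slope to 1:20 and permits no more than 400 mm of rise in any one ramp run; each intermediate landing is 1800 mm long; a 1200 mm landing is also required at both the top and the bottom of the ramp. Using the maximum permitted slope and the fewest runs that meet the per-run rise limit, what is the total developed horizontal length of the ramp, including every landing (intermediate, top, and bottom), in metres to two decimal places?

⌈2110/400⌉ = 6 ramp runs. That means 5 intermediate landings.
Horizontal run for 2110 mm of rise at 1:20 is 2110 × 20 = 42200 mm.
5 intermediate landings contribute 5 × 1800 = 9000 mm.
Top and bottom landings: 2 × 1200 = 2400 mm.
Total = 42200 + 9000 + 2400 = 53600 mm.
= 53.60 m.

53.60 m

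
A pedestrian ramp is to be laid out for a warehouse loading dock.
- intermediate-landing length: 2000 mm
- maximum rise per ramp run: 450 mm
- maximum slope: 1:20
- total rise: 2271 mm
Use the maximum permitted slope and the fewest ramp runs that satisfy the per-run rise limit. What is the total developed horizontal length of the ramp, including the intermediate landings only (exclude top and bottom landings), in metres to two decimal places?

2271 / 450 = 5.047 → round up to 6 ramp runs. That means 5 intermediate landings.
Ramp run (horizontal) at 1:20: 2271 × 20 = 45420 mm.
5 intermediate landings contribute 5 × 2000 = 10000 mm.
Developed length = 45420 + 10000 = 55420 mm.
= 55.42 m.

55.42 m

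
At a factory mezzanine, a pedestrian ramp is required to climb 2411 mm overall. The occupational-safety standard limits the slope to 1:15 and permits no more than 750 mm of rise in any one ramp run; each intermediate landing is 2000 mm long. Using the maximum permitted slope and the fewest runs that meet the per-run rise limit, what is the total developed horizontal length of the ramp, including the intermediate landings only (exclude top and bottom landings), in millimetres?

At most 750 each: 2411/750 = 3.21, giving 4 ramp runs. That means 3 intermediate landings.
Ramp run (horizontal) at 1:15: 2411 × 15 = 36165 mm.
Intermediate landings: 3 × 2000 = 6000 mm.
Total developed length = 36165 + 6000 = 42165 mm.

42165 mm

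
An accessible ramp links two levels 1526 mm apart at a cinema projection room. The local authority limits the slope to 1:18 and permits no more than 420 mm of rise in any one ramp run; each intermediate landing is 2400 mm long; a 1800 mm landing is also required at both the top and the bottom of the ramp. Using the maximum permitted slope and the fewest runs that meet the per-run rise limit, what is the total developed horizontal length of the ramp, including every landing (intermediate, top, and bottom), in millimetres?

38268 mm

⌈1526/420⌉ = 4 ramp runs. That means 3 intermediate landings.
Horizontal run for 1526 mm of rise at 1:18 is 1526 × 18 = 27468 mm.
Intermediate landings: 3 × 2400 = 7200 mm.
Top and bottom landings: 2 × 1800 = 3600 mm.
Total = 27468 + 7200 + 3600 = 38268 mm.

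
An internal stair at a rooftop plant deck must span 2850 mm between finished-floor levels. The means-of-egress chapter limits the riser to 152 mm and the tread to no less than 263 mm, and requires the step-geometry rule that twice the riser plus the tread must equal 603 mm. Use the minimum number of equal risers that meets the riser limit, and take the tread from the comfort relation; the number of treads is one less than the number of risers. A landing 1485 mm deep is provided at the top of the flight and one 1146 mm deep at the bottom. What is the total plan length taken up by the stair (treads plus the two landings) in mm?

⌈2850/152⌉ = 19 risers.
Riser R = 2850 / 19 = 150 mm, within the 152 mm limit.
From 2R + T = 603: T = 603 − 300 = 303 mm.
Going = (19 − 1) × 303 = 5454 mm.
Enclosure = 5454 + 1485 + 1146 = 8085 mm.

8085 mm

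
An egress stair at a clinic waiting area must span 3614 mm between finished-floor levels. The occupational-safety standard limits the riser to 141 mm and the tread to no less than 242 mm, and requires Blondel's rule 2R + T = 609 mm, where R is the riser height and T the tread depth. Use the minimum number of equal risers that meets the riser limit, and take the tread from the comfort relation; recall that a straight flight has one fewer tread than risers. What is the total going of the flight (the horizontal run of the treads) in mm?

⌈3614/141⌉ = 26 risers.
Riser R = 3614 / 26 = 139 mm, within the 141 mm limit.
T = 609 − 2·139 = 331 mm, which satisfies the 242 mm minimum.
Treads = 26 − 1 = 25; going = 25 × 331 = 8275 mm.

8275 mm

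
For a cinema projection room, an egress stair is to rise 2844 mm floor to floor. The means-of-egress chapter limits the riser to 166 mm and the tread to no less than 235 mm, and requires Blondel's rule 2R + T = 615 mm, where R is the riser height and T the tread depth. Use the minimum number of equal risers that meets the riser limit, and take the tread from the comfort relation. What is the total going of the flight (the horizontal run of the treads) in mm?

2844 / 166 = 17.133 → round up to 18 risers.
Riser R = 2844 / 18 = 158 mm, within the 166 mm limit.
Tread T = 615 − 2 × 158 = 299 mm (≥ 235 mm).
Going = (18 − 1) × 299 = 5083 mm.

5083 mm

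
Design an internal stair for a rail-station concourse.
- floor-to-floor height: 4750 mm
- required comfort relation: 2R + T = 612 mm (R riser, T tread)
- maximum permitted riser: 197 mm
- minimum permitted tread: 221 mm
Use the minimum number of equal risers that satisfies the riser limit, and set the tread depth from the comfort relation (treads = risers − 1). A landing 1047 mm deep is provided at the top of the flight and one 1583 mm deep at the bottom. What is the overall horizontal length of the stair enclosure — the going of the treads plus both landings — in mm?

8198 mm

⌈4750/197⌉ = 25 risers.
Riser R = 4750 / 25 = 190 mm, within the 197 mm limit.
T = 612 − 2·190 = 232 mm, which satisfies the 221 mm minimum.
Going = (25 − 1) × 232 = 5568 mm.
Add landings: 5568 + 1047 + 1583 = 8198 mm.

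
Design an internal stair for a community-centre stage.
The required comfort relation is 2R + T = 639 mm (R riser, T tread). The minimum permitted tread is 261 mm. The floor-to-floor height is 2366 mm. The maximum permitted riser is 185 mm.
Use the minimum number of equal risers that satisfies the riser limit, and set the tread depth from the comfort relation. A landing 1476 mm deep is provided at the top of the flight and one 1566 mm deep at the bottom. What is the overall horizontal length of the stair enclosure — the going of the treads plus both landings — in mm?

2366 / 185 = 12.789 → round up to 13 risers.
R = 2366 ÷ 13 = 182 mm.
From 2R + T = 639: T = 639 − 364 = 275 mm.
13 risers give 12 treads; going = 12 × 275 = 3300 mm.
Add landings: 3300 + 1476 + 1566 = 6342 mm.

6342 mm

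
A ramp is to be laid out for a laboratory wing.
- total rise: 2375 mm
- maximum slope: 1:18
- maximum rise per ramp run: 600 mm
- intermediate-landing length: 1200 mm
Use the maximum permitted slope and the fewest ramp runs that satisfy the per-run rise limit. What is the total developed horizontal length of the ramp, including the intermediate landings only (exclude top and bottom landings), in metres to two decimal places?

2375 / 600 = 3.96, so 4 ramp runs are needed. That means 3 intermediate landings.
Ramp run (horizontal) at 1:18: 2375 × 18 = 42750 mm.
3 intermediate landings contribute 3 × 1200 = 3600 mm.
Developed length = 42750 + 3600 = 46350 mm.
= 46.35 m.

46.35 m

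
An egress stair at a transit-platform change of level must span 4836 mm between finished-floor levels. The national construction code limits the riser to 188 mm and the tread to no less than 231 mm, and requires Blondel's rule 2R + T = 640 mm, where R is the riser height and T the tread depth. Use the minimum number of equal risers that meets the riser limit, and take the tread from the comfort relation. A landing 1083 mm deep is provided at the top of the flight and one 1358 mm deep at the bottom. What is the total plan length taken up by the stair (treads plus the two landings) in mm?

4836 / 188 = 25.723 → round up to 26 risers.
Each riser is 4836/26 = 186 mm (≤ 188 mm).
Tread T = 640 − 2 × 186 = 268 mm (≥ 231 mm).
Going = (26 − 1) × 268 = 6700 mm.
Enclosure = 6700 + 1083 + 1358 = 9141 mm.

9141 mm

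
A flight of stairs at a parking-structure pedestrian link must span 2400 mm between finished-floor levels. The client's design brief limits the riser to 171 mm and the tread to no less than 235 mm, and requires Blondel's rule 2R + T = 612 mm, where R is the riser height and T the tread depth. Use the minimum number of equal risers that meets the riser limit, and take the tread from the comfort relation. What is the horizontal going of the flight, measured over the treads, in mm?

2400 / 171 = 14.035 → round up to 15 risers.
Riser R = 2400 / 15 = 160 mm, within the 171 mm limit.
From 2R + T = 612: T = 612 − 320 = 292 mm.
Going = (15 − 1) × 292 = 4088 mm.

4088 mm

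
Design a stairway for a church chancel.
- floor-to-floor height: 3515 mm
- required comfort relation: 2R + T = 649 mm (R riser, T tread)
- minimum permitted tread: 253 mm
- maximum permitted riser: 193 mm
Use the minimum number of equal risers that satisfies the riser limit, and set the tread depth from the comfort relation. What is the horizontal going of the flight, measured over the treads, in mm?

At most 193 each: 3515/193 = 18.21, giving 19 risers.
R = 3515 ÷ 19 = 185 mm.
Tread T = 649 − 2 × 185 = 279 mm (≥ 253 mm).
19 risers give 18 treads; going = 18 × 279 = 5022 mm.

5022 mm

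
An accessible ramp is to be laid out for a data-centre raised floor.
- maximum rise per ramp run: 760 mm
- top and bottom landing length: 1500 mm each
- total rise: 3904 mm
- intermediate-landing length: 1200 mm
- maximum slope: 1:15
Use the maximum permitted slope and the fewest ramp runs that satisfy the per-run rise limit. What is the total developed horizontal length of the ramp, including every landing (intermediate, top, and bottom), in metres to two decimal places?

67.56 m

⌈3904/760⌉ = 6 ramp runs. That means 5 intermediate landings.
Ramp run (horizontal) at 1:15: 3904 × 15 = 58560 mm.
Intermediate landings: 5 × 1200 = 6000 mm.
Top and bottom landings: 2 × 1500 = 3000 mm.
Total = 58560 + 6000 + 3000 = 67560 mm.
= 67.56 m.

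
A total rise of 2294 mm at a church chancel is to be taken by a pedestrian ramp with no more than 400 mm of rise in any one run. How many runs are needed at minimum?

At most 400 each: 2294/400 = 5.74, giving 6 ramp runs.

6 runs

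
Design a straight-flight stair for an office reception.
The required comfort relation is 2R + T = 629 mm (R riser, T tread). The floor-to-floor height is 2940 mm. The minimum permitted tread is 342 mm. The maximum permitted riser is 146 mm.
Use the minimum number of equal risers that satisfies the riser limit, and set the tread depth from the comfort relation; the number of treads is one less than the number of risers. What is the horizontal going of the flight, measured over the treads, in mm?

6980 mm

2940 / 146 = 20.137 → round up to 21 risers.
Riser R = 2940 / 21 = 140 mm, within the 146 mm limit.
Tread T = 629 − 2 × 140 = 349 mm (≥ 342 mm).
Going = (21 − 1) × 349 = 6980 mm.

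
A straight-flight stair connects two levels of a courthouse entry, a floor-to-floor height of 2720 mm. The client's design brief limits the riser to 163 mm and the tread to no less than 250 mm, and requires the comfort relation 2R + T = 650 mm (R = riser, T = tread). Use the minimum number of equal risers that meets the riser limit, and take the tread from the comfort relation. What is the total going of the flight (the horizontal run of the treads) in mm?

5280 mm

2720 / 163 = 16.687 → round up to 17 risers.
Riser R = 2720 / 17 = 160 mm, within the 163 mm limit.
Tread T = 650 − 2 × 160 = 330 mm (≥ 250 mm).
Going = (17 − 1) × 330 = 5280 mm.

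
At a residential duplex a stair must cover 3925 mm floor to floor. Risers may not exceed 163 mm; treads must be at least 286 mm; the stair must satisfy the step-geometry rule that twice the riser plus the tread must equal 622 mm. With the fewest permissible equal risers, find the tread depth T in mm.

308 mm

⌈3925/163⌉ = 25 risers.
R = 3925 ÷ 25 = 157 mm.
Tread T = 622 − 2 × 157 = 308 mm (≥ 286 mm).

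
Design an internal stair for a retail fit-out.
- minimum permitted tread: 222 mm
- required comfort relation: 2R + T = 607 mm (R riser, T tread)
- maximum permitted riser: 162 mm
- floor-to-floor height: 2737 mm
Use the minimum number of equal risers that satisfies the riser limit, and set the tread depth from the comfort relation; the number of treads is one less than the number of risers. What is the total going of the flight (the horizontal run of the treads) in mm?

4560 mm

At most 162 each: 2737/162 = 16.90, giving 17 risers.
R = 2737 ÷ 17 = 161 mm.
From 2R + T = 607: T = 607 − 322 = 285 mm.
17 risers give 16 treads; going = 16 × 285 = 4560 mm.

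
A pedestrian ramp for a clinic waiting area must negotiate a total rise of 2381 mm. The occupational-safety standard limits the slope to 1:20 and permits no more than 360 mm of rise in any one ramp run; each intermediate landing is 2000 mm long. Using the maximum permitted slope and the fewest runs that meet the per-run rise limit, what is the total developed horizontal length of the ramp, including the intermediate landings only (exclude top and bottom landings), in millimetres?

59620 mm

At most 360 each: 2381/360 = 6.61, giving 7 ramp runs. That means 6 intermediate landings.
Ramp run (horizontal) at 1:20: 2381 × 20 = 47620 mm.
6 intermediate landings contribute 6 × 2000 = 12000 mm.
Total developed length = 47620 + 12000 = 59620 mm.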